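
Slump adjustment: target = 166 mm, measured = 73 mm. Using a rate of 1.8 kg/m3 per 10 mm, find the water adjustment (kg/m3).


Difference = 166 - 73 = 93 mm
Water adjustment = 93 * 1.8 / 10 = 16.7 kg/m3

16.7


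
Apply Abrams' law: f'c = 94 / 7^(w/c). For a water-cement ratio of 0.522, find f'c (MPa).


f'c = 94 / 7^0.522
= 94 / 2.761
= 34.04 MPa

34.04


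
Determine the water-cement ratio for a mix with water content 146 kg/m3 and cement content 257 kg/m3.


w/c = water / cement
w/c = 146 / 257 = 0.568

0.568


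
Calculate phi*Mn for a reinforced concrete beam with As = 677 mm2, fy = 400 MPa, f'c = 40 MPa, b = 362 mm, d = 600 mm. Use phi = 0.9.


a = As * fy / (0.85 * f'c * b)
= 677 * 400 / (0.85 * 40 * 362)
= 22.0019 mm
Mn = As * fy * (d - a/2) / 10^6
= 159.5009 kN-m
phi*Mn = 0.9 * 159.5009 = 143.55 kN-m

143.55


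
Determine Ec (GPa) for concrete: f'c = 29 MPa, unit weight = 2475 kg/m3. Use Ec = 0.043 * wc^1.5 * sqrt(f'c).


Ec = 0.043 * 2475^1.5 * sqrt(29) / 1000
= 28.51 GPa

28.51


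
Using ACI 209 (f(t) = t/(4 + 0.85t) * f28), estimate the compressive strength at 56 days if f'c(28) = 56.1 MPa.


f(56) = 56 / (4 + 0.85 * 56) * 56.1
= 56 / 51.6 * 56.1
= 60.88 MPa

60.88


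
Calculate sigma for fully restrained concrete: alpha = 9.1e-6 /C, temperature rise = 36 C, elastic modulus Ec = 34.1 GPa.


sigma = alpha * dT * Ec
= 9.1e-6 * 36 * 34.1 * 1000
= 11.171 MPa

11.171


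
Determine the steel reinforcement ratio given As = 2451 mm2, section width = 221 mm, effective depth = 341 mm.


rho = As / (b * d)
= 2451 / (221 * 341)
= 0.0325

0.0325


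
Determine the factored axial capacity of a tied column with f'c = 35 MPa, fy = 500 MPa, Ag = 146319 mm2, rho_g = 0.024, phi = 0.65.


Ast = rho * Ag = 0.024 * 146319 = 3511.656 mm2
phi*Pn = 0.65 * 0.80 * (0.85 * 35 * (146319 - 3511.656) + 500 * 3511.656) / 1000
= 3122.26 kN

3122.26


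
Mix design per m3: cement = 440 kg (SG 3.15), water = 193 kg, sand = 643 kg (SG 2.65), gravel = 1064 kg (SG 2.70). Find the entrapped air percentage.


Vol cement = 440 / (3.15 * 1000) = 0.139683 m3
Vol water = 193 / 1000 = 0.193 m3
Vol sand = 643 / (2.65 * 1000) = 0.242642 m3
Vol gravel = 1064 / (2.70 * 1000) = 0.394074 m3
Total solid + water volume = 0.969398 m3
Air = (1 - 0.969398) * 100 = 3.06%

3.06


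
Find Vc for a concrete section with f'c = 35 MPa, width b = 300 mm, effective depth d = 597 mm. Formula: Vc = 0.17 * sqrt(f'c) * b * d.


Vc = 0.17 * sqrt(35) * 300 * 597 / 1000
= 180.13 kN

180.13


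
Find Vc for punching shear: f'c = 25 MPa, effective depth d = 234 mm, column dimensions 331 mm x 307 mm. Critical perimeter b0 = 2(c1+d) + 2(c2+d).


b0 = 2*(331 + 234) + 2*(307 + 234) = 2212 mm
Vc = 0.33 * sqrt(25) * 2212 * 234 / 1000
= 854.05 kN

854.05


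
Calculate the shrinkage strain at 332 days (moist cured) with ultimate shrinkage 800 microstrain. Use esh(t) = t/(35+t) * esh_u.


esh(332) = 332 / (35 + 332) * 800
= 332 / 367 * 800
= 723.7 microstrain

723.7


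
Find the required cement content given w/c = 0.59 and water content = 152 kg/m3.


Cement = water / (w/c)
= 152 / 0.59
= 257.6 kg/m3

257.6


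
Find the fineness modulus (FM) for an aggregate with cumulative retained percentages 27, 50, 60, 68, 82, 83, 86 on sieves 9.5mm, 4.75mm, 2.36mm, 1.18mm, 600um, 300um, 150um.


FM = sum(cumulative % retained) / 100
= 456 / 100
= 4.56

4.56


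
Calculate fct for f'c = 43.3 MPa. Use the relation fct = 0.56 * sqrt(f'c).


fct = 0.56 * sqrt(43.3)
= 0.56 * 6.58
= 3.685 MPa

3.685


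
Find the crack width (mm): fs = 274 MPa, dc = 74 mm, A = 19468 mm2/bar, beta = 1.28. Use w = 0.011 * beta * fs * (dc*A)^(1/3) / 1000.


w = 0.011 * beta * fs * (dc * A)^(1/3) / 1000
= 0.011 * 1.28 * 274 * (74 * 19468)^(1/3) / 1000
= 0.436 mm

0.436


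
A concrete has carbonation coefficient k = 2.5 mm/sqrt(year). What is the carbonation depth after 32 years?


depth = k * sqrt(t)
= 2.5 * sqrt(32)
= 14.14 mm

14.14


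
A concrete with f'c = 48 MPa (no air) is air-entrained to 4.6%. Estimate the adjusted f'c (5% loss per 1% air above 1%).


Strength loss = (4.6 - 1) * 5 = 18.0%
f'c = 48 * (1 - 18.0/100)
= 39.36 MPa

39.36


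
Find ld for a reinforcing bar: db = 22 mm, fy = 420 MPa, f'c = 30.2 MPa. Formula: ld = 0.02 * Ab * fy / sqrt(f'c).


Ab = pi * 22^2 / 4 = 380.133 mm2
ld = 0.02 * 380.133 * 420 / sqrt(30.2)
= 581.0 mm

581.0


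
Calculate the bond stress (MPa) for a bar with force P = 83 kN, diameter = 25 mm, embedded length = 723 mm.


u = P / (pi * db * ld)
= 83 * 1000 / (pi * 25 * 723)
= 1.462 MPa

1.462


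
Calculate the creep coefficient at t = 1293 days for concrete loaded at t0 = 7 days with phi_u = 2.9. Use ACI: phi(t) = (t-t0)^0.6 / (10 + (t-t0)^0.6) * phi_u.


dt = 1293 - 7 = 1286
phi = 1286^0.6 / (10 + 1286^0.6) * 2.9
= 2.552

2.552


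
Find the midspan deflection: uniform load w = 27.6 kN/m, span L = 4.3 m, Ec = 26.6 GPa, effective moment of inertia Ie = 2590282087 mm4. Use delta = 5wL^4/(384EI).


Convert: L = 4.3 m = 4300 mm, Ec = 26.6 GPa = 26600 MPa
delta = 5 * 27.6 * 4300^4 / (384 * 26600 * 2590282087)
= 1.78 mm

1.78


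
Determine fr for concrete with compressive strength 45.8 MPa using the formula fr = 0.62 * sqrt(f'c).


fr = 0.62 * sqrt(45.8)
= 4.196 MPa

4.196


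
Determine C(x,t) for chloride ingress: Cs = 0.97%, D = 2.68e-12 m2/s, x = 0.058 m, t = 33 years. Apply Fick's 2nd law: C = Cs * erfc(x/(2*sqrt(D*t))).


t_seconds = 33 * 365.25 * 24 * 3600 = 1041400800.0 s
arg = 0.058 / (2 * sqrt(2.68e-12 * 1041400800.0))
= 0.5489
erfc(0.5489) = 0.4376
C = 0.97 * 0.4376 = 0.4244%

0.4244


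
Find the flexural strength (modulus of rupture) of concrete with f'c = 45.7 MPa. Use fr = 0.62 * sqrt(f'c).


fr = 0.62 * sqrt(45.7)
= 4.191 MPa

4.191


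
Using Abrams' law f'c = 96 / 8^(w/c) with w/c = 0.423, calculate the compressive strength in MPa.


f'c = 96 / 8^0.423
= 96 / 2.41
= 39.83 MPa

39.83


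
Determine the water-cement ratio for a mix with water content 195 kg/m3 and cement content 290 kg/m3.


w/c = water / cement
w/c = 195 / 290 = 0.672

0.672


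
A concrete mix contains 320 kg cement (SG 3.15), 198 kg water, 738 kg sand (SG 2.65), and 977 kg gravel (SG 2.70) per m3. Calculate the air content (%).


Vol cement = 320 / (3.15 * 1000) = 0.101587 m3
Vol water = 198 / 1000 = 0.198 m3
Vol sand = 738 / (2.65 * 1000) = 0.278491 m3
Vol gravel = 977 / (2.70 * 1000) = 0.361852 m3
Total solid + water volume = 0.93993 m3
Air = (1 - 0.93993) * 100 = 6.01%

6.01


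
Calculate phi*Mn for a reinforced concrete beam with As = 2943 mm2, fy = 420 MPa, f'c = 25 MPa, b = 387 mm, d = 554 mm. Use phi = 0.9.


a = As * fy / (0.85 * f'c * b)
= 2943 * 420 / (0.85 * 25 * 387)
= 150.3037 mm
Mn = As * fy * (d - a/2) / 10^6
= 591.885 kN-m
phi*Mn = 0.9 * 591.885 = 532.7 kN-m

532.7


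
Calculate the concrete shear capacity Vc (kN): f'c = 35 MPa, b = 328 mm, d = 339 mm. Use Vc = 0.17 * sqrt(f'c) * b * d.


Vc = 0.17 * sqrt(35) * 328 * 339 / 1000
= 111.83 kN

111.83


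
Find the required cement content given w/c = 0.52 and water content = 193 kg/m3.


Cement = water / (w/c)
= 193 / 0.52
= 371.2 kg/m3

371.2


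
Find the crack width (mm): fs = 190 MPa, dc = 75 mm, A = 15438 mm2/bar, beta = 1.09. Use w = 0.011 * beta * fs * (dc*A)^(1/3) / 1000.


w = 0.011 * beta * fs * (dc * A)^(1/3) / 1000
= 0.011 * 1.09 * 190 * (75 * 15438)^(1/3) / 1000
= 0.239 mm

0.239


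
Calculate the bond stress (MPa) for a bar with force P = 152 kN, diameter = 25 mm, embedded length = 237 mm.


u = P / (pi * db * ld)
= 152 * 1000 / (pi * 25 * 237)
= 8.166 MPa

8.166


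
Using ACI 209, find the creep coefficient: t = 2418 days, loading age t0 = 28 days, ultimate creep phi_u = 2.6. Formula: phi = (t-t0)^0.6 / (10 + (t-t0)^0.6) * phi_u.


dt = 2418 - 28 = 2390
phi = 2390^0.6 / (10 + 2390^0.6) * 2.6
= 2.377

2.377


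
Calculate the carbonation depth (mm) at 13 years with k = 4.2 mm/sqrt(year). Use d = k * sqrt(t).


depth = k * sqrt(t)
= 4.2 * sqrt(13)
= 15.14 mm

15.14


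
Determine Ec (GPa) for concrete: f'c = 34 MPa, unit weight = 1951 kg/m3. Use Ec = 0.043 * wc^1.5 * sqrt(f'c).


Ec = 0.043 * 1951^1.5 * sqrt(34) / 1000
= 21.61 GPa

21.61


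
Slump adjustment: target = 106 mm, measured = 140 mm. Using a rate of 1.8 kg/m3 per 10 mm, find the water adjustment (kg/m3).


Difference = 106 - 140 = -34 mm
Water adjustment = -34 * 1.8 / 10 = -6.1 kg/m3

-6.1


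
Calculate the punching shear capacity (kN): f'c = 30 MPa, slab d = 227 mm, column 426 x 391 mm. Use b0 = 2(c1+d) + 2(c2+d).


b0 = 2*(426 + 227) + 2*(391 + 227) = 2542 mm
Vc = 0.33 * sqrt(30) * 2542 * 227 / 1000
= 1042.98 kN

1042.98


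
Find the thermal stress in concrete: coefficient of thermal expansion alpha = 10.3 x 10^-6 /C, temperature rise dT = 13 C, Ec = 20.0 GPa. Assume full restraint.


sigma = alpha * dT * Ec
= 10.3e-6 * 13 * 20.0 * 1000
= 2.678 MPa

2.678


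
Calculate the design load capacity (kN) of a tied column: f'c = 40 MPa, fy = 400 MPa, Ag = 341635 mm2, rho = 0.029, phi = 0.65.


Ast = rho * Ag = 0.029 * 341635 = 9907.415 mm2
phi*Pn = 0.65 * 0.80 * (0.85 * 40 * (341635 - 9907.415) + 400 * 9907.415) / 1000
= 7925.69 kN

7925.69


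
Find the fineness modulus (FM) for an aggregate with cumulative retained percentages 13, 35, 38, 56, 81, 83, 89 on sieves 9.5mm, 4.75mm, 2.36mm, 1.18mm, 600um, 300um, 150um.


FM = sum(cumulative % retained) / 100
= 395 / 100
= 3.95

3.95


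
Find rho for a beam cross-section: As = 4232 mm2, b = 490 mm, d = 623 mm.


rho = As / (b * d)
= 4232 / (490 * 623)
= 0.0139

0.0139


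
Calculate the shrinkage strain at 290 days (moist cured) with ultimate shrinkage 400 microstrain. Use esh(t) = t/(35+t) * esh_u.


esh(290) = 290 / (35 + 290) * 400
= 290 / 325 * 400
= 356.9 microstrain

356.9


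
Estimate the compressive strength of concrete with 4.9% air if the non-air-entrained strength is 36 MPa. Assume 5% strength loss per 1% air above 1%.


Strength loss = (4.9 - 1) * 5 = 19.5%
f'c = 36 * (1 - 19.5/100)
= 28.98 MPa

28.98


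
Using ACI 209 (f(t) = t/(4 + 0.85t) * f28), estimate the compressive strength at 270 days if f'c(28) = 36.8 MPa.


f(270) = 270 / (4 + 0.85 * 270) * 36.8
= 270 / 233.5 * 36.8
= 42.55 MPa

42.55


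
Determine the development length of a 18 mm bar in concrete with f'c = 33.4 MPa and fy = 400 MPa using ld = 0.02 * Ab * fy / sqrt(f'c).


Ab = pi * 18^2 / 4 = 254.469 mm2
ld = 0.02 * 254.469 * 400 / sqrt(33.4)
= 352.3 mm

352.3


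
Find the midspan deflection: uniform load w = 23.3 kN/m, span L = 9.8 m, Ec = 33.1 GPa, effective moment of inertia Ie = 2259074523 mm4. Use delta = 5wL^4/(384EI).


Convert: L = 9.8 m = 9800 mm, Ec = 33.1 GPa = 33100 MPa
delta = 5 * 23.3 * 9800^4 / (384 * 33100 * 2259074523)
= 37.42 mm

37.42


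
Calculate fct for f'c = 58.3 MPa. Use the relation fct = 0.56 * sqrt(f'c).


fct = 0.56 * sqrt(58.3)
= 0.56 * 7.635
= 4.276 MPa

4.276


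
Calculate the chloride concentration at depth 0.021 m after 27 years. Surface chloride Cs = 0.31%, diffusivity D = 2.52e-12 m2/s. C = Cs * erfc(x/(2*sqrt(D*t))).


t_seconds = 27 * 365.25 * 24 * 3600 = 852055200.0 s
arg = 0.021 / (2 * sqrt(2.52e-12 * 852055200.0))
= 0.2266
erfc(0.2266) = 0.7486
C = 0.31 * 0.7486 = 0.2321%

0.2321


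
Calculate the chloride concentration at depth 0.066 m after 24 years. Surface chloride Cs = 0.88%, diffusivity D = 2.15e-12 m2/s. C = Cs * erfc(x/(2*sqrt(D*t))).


t_seconds = 24 * 365.25 * 24 * 3600 = 757382400.0 s
arg = 0.066 / (2 * sqrt(2.15e-12 * 757382400.0))
= 0.8178
erfc(0.8178) = 0.2475
C = 0.88 * 0.2475 = 0.2178%

0.2178


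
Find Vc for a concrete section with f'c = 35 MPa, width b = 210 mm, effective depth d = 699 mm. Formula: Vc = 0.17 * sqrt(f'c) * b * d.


Vc = 0.17 * sqrt(35) * 210 * 699 / 1000
= 147.63 kN

147.63


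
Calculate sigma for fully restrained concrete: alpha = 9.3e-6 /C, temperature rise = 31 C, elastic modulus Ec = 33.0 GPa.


sigma = alpha * dT * Ec
= 9.3e-6 * 31 * 33.0 * 1000
= 9.514 MPa

9.514


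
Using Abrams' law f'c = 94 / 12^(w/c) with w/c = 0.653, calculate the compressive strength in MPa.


f'c = 94 / 12^0.653
= 94 / 5.066
= 18.55 MPa

18.55


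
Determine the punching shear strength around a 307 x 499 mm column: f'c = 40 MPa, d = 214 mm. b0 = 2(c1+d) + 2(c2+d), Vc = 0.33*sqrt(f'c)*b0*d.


b0 = 2*(307 + 214) + 2*(499 + 214) = 2468 mm
Vc = 0.33 * sqrt(40) * 2468 * 214 / 1000
= 1102.31 kN

1102.31


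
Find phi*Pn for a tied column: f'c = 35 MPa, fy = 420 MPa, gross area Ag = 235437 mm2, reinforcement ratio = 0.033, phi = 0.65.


Ast = rho * Ag = 0.033 * 235437 = 7769.421 mm2
phi*Pn = 0.65 * 0.80 * (0.85 * 35 * (235437 - 7769.421) + 420 * 7769.421) / 1000
= 5218.86 kN

5218.86


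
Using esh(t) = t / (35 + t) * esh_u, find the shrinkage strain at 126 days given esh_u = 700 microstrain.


esh(126) = 126 / (35 + 126) * 700
= 126 / 161 * 700
= 547.8 microstrain

547.8


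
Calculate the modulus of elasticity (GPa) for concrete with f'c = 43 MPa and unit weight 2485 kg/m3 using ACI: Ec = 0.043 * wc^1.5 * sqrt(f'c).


Ec = 0.043 * 2485^1.5 * sqrt(43) / 1000
= 34.93 GPa

34.93


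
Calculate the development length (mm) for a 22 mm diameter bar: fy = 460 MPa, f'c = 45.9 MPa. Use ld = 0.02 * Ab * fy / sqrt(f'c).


Ab = pi * 22^2 / 4 = 380.133 mm2
ld = 0.02 * 380.133 * 460 / sqrt(45.9)
= 516.2 mm

516.2


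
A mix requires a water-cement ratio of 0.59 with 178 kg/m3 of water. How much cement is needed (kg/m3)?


Cement = water / (w/c)
= 178 / 0.59
= 301.7 kg/m3

301.7


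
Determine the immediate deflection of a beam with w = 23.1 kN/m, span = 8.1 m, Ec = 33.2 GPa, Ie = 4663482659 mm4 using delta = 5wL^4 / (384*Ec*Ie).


Convert: L = 8.1 m = 8100 mm, Ec = 33.2 GPa = 33200 MPa
delta = 5 * 23.1 * 8100^4 / (384 * 33200 * 4663482659)
= 8.36 mm

8.36


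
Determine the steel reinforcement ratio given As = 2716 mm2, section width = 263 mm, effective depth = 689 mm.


rho = As / (b * d)
= 2716 / (263 * 689)
= 0.015

0.015


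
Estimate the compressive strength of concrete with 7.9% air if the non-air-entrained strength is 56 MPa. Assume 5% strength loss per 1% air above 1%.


Strength loss = (7.9 - 1) * 5 = 34.5%
f'c = 56 * (1 - 34.5/100)
= 36.68 MPa

36.68


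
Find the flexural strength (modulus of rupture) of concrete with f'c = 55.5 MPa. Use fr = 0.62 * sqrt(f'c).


fr = 0.62 * sqrt(55.5)
= 4.619 MPa

4.619


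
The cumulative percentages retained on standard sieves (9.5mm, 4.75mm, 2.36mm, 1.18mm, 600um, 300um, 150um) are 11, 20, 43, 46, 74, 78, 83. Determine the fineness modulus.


FM = sum(cumulative % retained) / 100
= 355 / 100
= 3.55

3.55


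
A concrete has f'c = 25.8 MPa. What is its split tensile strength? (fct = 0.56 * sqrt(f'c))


fct = 0.56 * sqrt(25.8)
= 0.56 * 5.079
= 2.844 MPa

2.844


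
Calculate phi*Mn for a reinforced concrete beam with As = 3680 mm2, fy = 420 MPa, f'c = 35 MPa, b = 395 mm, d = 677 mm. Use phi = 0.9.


a = As * fy / (0.85 * f'c * b)
= 3680 * 420 / (0.85 * 35 * 395)
= 131.5264 mm
Mn = As * fy * (d - a/2) / 10^6
= 944.7276 kN-m
phi*Mn = 0.9 * 944.7276 = 850.25 kN-m

850.25


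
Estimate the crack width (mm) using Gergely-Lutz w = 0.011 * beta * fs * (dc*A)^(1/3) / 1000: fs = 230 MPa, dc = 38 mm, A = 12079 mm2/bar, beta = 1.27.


w = 0.011 * beta * fs * (dc * A)^(1/3) / 1000
= 0.011 * 1.27 * 230 * (38 * 12079)^(1/3) / 1000
= 0.248 mm

0.248


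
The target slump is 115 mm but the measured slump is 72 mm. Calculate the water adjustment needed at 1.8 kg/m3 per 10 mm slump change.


Difference = 115 - 72 = 43 mm
Water adjustment = 43 * 1.8 / 10 = 7.7 kg/m3

7.7


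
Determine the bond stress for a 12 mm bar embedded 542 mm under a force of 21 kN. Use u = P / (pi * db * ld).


u = P / (pi * db * ld)
= 21 * 1000 / (pi * 12 * 542)
= 1.028 MPa

1.028


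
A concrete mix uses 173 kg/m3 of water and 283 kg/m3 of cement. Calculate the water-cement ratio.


w/c = water / cement
w/c = 173 / 283 = 0.611

0.611


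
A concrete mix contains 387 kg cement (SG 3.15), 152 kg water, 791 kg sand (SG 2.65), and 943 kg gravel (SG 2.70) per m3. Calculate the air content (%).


Vol cement = 387 / (3.15 * 1000) = 0.122857 m3
Vol water = 152 / 1000 = 0.152 m3
Vol sand = 791 / (2.65 * 1000) = 0.298491 m3
Vol gravel = 943 / (2.70 * 1000) = 0.349259 m3
Total solid + water volume = 0.922607 m3
Air = (1 - 0.922607) * 100 = 7.74%

7.74


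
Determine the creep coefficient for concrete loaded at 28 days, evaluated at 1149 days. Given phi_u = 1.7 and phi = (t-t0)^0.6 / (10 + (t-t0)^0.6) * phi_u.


dt = 1149 - 28 = 1121
phi = 1121^0.6 / (10 + 1121^0.6) * 1.7
= 1.481

1.481


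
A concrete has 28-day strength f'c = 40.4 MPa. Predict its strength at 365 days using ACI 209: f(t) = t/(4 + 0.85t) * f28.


f(365) = 365 / (4 + 0.85 * 365) * 40.4
= 365 / 314.25 * 40.4
= 46.92 MPa

46.92


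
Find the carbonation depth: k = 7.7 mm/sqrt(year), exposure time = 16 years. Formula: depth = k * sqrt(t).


depth = k * sqrt(t)
= 7.7 * sqrt(16)
= 30.8 mm

30.8


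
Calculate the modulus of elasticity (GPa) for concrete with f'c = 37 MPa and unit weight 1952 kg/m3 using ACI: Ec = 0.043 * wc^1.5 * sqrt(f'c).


Ec = 0.043 * 1952^1.5 * sqrt(37) / 1000
= 22.56 GPa

22.56


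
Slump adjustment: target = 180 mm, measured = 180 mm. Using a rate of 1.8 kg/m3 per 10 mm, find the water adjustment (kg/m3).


Difference = 180 - 180 = 0 mm
Water adjustment = 0 * 1.8 / 10 = 0.0 kg/m3

0.0


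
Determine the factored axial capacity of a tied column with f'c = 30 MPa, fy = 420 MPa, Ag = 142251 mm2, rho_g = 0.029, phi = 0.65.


Ast = rho * Ag = 0.029 * 142251 = 4125.279 mm2
phi*Pn = 0.65 * 0.80 * (0.85 * 30 * (142251 - 4125.279) + 420 * 4125.279) / 1000
= 2732.51 kN

2732.51


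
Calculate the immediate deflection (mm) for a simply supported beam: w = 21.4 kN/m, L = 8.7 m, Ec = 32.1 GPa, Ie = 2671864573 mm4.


Convert: L = 8.7 m = 8700 mm, Ec = 32.1 GPa = 32100 MPa
delta = 5 * 21.4 * 8700^4 / (384 * 32100 * 2671864573)
= 18.61 mm

18.61


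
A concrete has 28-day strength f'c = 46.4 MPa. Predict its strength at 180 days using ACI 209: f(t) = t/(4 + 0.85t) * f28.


f(180) = 180 / (4 + 0.85 * 180) * 46.4
= 180 / 157.0 * 46.4
= 53.2 MPa

53.2


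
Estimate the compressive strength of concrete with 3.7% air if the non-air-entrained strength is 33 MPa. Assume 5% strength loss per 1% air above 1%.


Strength loss = (3.7 - 1) * 5 = 13.5%
f'c = 33 * (1 - 13.5/100)
= 28.54 MPa

28.54


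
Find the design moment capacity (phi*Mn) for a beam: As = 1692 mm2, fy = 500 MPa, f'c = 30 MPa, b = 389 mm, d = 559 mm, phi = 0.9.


a = As * fy / (0.85 * f'c * b)
= 1692 * 500 / (0.85 * 30 * 389)
= 85.2866 mm
Mn = As * fy * (d - a/2) / 10^6
= 436.8378 kN-m
phi*Mn = 0.9 * 436.8378 = 393.15 kN-m

393.15


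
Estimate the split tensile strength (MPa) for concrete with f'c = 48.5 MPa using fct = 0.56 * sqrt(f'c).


fct = 0.56 * sqrt(48.5)
= 0.56 * 6.964
= 3.9 MPa

3.9


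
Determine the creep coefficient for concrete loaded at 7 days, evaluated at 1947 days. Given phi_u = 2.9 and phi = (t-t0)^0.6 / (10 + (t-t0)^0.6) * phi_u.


dt = 1947 - 7 = 1940
phi = 1940^0.6 / (10 + 1940^0.6) * 2.9
= 2.621

2.621


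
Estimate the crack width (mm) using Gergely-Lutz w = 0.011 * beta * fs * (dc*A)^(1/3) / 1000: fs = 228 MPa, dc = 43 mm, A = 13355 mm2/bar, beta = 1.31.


w = 0.011 * beta * fs * (dc * A)^(1/3) / 1000
= 0.011 * 1.31 * 228 * (43 * 13355)^(1/3) / 1000
= 0.273 mm

0.273


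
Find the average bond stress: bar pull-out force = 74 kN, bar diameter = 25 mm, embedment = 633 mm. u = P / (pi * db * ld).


u = P / (pi * db * ld)
= 74 * 1000 / (pi * 25 * 633)
= 1.488 MPa

1.488


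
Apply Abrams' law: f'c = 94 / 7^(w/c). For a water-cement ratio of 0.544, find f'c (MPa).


f'c = 94 / 7^0.544
= 94 / 2.882
= 32.61 MPa

32.61


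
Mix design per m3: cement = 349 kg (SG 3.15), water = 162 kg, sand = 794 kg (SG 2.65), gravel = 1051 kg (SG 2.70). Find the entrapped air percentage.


Vol cement = 349 / (3.15 * 1000) = 0.110794 m3
Vol water = 162 / 1000 = 0.162 m3
Vol sand = 794 / (2.65 * 1000) = 0.299623 m3
Vol gravel = 1051 / (2.70 * 1000) = 0.389259 m3
Total solid + water volume = 0.961676 m3
Air = (1 - 0.961676) * 100 = 3.83%

3.83


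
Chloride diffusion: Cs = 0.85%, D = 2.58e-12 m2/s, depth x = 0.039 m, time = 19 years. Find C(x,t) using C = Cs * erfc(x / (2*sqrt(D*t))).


t_seconds = 19 * 365.25 * 24 * 3600 = 599594400.0 s
arg = 0.039 / (2 * sqrt(2.58e-12 * 599594400.0))
= 0.4958
erfc(0.4958) = 0.4832
C = 0.85 * 0.4832 = 0.4107%

0.4107


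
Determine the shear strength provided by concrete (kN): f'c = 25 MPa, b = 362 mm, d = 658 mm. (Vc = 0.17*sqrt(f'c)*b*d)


Vc = 0.17 * sqrt(25) * 362 * 658 / 1000
= 202.47 kN

202.47


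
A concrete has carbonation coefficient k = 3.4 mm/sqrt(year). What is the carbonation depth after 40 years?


depth = k * sqrt(t)
= 3.4 * sqrt(40)
= 21.5 mm

21.5


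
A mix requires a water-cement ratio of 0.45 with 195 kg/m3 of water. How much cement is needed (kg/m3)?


Cement = water / (w/c)
= 195 / 0.45
= 433.3 kg/m3

433.3


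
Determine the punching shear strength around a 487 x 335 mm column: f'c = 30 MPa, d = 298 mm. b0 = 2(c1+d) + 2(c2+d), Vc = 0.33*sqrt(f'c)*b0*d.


b0 = 2*(487 + 298) + 2*(335 + 298) = 2836 mm
Vc = 0.33 * sqrt(30) * 2836 * 298 / 1000
= 1527.56 kN

1527.56


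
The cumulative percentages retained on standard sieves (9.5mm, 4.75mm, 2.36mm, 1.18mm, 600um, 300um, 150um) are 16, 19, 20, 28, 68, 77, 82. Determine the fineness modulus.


FM = sum(cumulative % retained) / 100
= 310 / 100
= 3.1

3.1


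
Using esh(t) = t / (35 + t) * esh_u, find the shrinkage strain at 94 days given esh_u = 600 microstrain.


esh(94) = 94 / (35 + 94) * 600
= 94 / 129 * 600
= 437.2 microstrain

437.2


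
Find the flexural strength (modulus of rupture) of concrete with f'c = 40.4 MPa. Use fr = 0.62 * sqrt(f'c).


fr = 0.62 * sqrt(40.4)
= 3.941 MPa

3.941


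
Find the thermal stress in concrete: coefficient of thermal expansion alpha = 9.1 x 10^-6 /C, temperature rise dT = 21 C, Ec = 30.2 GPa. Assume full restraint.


sigma = alpha * dT * Ec
= 9.1e-6 * 21 * 30.2 * 1000
= 5.771 MPa

5.771


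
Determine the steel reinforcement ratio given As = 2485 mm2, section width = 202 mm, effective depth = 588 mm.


rho = As / (b * d)
= 2485 / (202 * 588)
= 0.0209

0.0209


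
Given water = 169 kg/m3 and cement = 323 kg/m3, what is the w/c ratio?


w/c = water / cement
w/c = 169 / 323 = 0.523

0.523


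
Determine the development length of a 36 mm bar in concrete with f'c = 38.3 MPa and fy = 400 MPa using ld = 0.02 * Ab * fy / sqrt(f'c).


Ab = pi * 36^2 / 4 = 1017.876 mm2
ld = 0.02 * 1017.876 * 400 / sqrt(38.3)
= 1315.8 mm

1315.8


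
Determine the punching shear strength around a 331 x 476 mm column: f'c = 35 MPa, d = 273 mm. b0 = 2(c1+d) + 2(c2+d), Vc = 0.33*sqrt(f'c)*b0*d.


b0 = 2*(331 + 273) + 2*(476 + 273) = 2706 mm
Vc = 0.33 * sqrt(35) * 2706 * 273 / 1000
= 1442.24 kN

1442.24


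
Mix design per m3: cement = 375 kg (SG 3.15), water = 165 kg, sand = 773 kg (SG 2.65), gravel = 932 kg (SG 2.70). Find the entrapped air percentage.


Vol cement = 375 / (3.15 * 1000) = 0.119048 m3
Vol water = 165 / 1000 = 0.165 m3
Vol sand = 773 / (2.65 * 1000) = 0.291698 m3
Vol gravel = 932 / (2.70 * 1000) = 0.345185 m3
Total solid + water volume = 0.920931 m3
Air = (1 - 0.920931) * 100 = 7.91%

7.91


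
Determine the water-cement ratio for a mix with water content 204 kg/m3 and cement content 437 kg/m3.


w/c = water / cement
w/c = 204 / 437 = 0.467

0.467


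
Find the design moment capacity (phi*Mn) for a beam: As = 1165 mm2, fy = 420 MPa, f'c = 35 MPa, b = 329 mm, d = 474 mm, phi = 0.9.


a = As * fy / (0.85 * f'c * b)
= 1165 * 420 / (0.85 * 35 * 329)
= 49.9911 mm
Mn = As * fy * (d - a/2) / 10^6
= 219.6979 kN-m
phi*Mn = 0.9 * 219.6979 = 197.73 kN-m

197.73


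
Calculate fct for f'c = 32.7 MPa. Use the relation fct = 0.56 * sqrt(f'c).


fct = 0.56 * sqrt(32.7)
= 0.56 * 5.718
= 3.202 MPa

3.202


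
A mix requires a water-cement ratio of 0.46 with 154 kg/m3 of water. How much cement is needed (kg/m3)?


Cement = water / (w/c)
= 154 / 0.46
= 334.8 kg/m3

334.8


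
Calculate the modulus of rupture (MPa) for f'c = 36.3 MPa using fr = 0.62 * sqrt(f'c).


fr = 0.62 * sqrt(36.3)
= 3.735 MPa

3.735


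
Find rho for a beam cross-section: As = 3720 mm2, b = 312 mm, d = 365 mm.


rho = As / (b * d)
= 3720 / (312 * 365)
= 0.0327

0.0327


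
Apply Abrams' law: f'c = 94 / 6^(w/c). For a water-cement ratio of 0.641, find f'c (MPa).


f'c = 94 / 6^0.641
= 94 / 3.154
= 29.81 MPa

29.81


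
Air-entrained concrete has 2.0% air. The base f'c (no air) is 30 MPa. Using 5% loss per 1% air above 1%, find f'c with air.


Strength loss = (2.0 - 1) * 5 = 5.0%
f'c = 30 * (1 - 5.0/100)
= 28.5 MPa

28.5


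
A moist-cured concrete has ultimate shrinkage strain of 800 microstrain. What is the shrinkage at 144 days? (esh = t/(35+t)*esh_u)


esh(144) = 144 / (35 + 144) * 800
= 144 / 179 * 800
= 643.6 microstrain

643.6


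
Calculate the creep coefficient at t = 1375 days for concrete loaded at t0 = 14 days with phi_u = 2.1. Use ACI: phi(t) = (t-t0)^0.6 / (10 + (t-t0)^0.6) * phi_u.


dt = 1375 - 14 = 1361
phi = 1361^0.6 / (10 + 1361^0.6) * 2.1
= 1.856

1.856


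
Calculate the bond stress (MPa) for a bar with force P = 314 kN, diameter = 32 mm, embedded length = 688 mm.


u = P / (pi * db * ld)
= 314 * 1000 / (pi * 32 * 688)
= 4.54 MPa

4.54


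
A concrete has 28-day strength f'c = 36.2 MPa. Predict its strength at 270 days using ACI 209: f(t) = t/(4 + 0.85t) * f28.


f(270) = 270 / (4 + 0.85 * 270) * 36.2
= 270 / 233.5 * 36.2
= 41.86 MPa

41.86


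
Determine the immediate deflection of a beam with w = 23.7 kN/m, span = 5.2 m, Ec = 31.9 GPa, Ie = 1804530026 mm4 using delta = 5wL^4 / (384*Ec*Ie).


Convert: L = 5.2 m = 5200 mm, Ec = 31.9 GPa = 31900 MPa
delta = 5 * 23.7 * 5200^4 / (384 * 31900 * 1804530026)
= 3.92 mm

3.92


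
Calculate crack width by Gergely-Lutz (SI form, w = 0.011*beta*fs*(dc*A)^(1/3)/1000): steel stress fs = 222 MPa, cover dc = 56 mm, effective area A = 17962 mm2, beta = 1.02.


w = 0.011 * beta * fs * (dc * A)^(1/3) / 1000
= 0.011 * 1.02 * 222 * (56 * 17962)^(1/3) / 1000
= 0.25 mm

0.25


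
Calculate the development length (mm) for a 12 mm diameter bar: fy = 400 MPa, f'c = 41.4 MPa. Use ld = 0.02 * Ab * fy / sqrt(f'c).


Ab = pi * 12^2 / 4 = 113.097 mm2
ld = 0.02 * 113.097 * 400 / sqrt(41.4)
= 140.6 mm

140.6


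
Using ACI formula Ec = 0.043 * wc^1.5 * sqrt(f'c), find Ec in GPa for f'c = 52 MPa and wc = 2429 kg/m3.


Ec = 0.043 * 2429^1.5 * sqrt(52) / 1000
= 37.12 GPa

37.12


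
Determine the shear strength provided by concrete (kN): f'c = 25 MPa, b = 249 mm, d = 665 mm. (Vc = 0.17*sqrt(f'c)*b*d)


Vc = 0.17 * sqrt(25) * 249 * 665 / 1000
= 140.75 kN

140.75


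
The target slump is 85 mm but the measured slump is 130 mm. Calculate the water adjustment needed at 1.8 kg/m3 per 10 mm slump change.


Difference = 85 - 130 = -45 mm
Water adjustment = -45 * 1.8 / 10 = -8.1 kg/m3

-8.1


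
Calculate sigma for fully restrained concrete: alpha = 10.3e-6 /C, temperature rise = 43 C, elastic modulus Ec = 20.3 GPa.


sigma = alpha * dT * Ec
= 10.3e-6 * 43 * 20.3 * 1000
= 8.991 MPa

8.991


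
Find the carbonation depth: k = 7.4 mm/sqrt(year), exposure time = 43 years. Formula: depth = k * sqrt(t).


depth = k * sqrt(t)
= 7.4 * sqrt(43)
= 48.53 mm

48.53


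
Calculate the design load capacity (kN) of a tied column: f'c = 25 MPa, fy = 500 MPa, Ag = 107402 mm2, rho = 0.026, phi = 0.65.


Ast = rho * Ag = 0.026 * 107402 = 2792.452 mm2
phi*Pn = 0.65 * 0.80 * (0.85 * 25 * (107402 - 2792.452) + 500 * 2792.452) / 1000
= 1881.97 kN

1881.97


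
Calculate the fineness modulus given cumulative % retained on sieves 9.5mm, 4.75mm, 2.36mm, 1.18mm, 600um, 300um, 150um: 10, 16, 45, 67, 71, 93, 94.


FM = sum(cumulative % retained) / 100
= 396 / 100
= 3.96

3.96


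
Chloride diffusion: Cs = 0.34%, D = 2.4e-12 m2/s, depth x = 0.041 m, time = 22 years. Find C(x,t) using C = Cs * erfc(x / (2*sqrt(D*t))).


t_seconds = 22 * 365.25 * 24 * 3600 = 694267200.0 s
arg = 0.041 / (2 * sqrt(2.4e-12 * 694267200.0))
= 0.5022
erfc(0.5022) = 0.4776
C = 0.34 * 0.4776 = 0.1624%

0.1624


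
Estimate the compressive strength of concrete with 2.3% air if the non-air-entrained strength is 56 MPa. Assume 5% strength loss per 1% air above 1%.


Strength loss = (2.3 - 1) * 5 = 6.5%
f'c = 56 * (1 - 6.5/100)
= 52.36 MPa

52.36


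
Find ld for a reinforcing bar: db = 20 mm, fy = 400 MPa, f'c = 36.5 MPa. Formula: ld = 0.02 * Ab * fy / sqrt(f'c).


Ab = pi * 20^2 / 4 = 314.159 mm2
ld = 0.02 * 314.159 * 400 / sqrt(36.5)
= 416.0 mm

416.0


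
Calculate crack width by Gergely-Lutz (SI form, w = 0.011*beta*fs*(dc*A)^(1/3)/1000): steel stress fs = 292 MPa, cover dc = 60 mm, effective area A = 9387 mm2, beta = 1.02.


w = 0.011 * beta * fs * (dc * A)^(1/3) / 1000
= 0.011 * 1.02 * 292 * (60 * 9387)^(1/3) / 1000
= 0.271 mm

0.271


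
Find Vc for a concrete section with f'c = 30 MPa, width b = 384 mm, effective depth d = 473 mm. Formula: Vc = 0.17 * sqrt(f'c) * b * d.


Vc = 0.17 * sqrt(30) * 384 * 473 / 1000
= 169.12 kN

169.12


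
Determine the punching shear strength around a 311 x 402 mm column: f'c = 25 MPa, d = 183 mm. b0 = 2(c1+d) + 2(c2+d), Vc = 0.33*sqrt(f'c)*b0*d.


b0 = 2*(311 + 183) + 2*(402 + 183) = 2158 mm
Vc = 0.33 * sqrt(25) * 2158 * 183 / 1000
= 651.61 kN

651.61


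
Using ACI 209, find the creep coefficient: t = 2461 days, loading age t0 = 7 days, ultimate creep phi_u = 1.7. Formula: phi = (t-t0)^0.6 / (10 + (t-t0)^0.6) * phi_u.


dt = 2461 - 7 = 2454
phi = 2454^0.6 / (10 + 2454^0.6) * 1.7
= 1.556

1.556


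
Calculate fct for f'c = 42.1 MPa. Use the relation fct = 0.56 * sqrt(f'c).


fct = 0.56 * sqrt(42.1)
= 0.56 * 6.488
= 3.634 MPa

3.634


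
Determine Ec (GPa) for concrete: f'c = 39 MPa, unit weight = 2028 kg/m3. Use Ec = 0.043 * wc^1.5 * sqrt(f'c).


Ec = 0.043 * 2028^1.5 * sqrt(39) / 1000
= 24.52 GPa

24.52


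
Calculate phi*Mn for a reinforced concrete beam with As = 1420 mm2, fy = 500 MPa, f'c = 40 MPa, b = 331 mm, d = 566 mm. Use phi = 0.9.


a = As * fy / (0.85 * f'c * b)
= 1420 * 500 / (0.85 * 40 * 331)
= 63.0887 mm
Mn = As * fy * (d - a/2) / 10^6
= 379.4635 kN-m
phi*Mn = 0.9 * 379.4635 = 341.52 kN-m

341.52


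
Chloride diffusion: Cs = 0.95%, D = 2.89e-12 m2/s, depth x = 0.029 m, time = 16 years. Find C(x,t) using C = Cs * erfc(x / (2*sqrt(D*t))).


t_seconds = 16 * 365.25 * 24 * 3600 = 504921600.0 s
arg = 0.029 / (2 * sqrt(2.89e-12 * 504921600.0))
= 0.3796
erfc(0.3796) = 0.5914
C = 0.95 * 0.5914 = 0.5618%

0.5618


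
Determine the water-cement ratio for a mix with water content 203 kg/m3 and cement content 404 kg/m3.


w/c = water / cement
w/c = 203 / 404 = 0.502

0.502


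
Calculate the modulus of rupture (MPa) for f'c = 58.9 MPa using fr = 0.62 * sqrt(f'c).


fr = 0.62 * sqrt(58.9)
= 4.758 MPa

4.758


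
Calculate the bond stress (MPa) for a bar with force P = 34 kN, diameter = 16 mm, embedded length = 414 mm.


u = P / (pi * db * ld)
= 34 * 1000 / (pi * 16 * 414)
= 1.634 MPa

1.634


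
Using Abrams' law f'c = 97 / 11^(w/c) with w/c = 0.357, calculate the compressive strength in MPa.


f'c = 97 / 11^0.357
= 97 / 2.354
= 41.21 MPa

41.21


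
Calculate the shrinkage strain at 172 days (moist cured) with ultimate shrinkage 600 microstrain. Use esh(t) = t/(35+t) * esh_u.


esh(172) = 172 / (35 + 172) * 600
= 172 / 207 * 600
= 498.6 microstrain

498.6


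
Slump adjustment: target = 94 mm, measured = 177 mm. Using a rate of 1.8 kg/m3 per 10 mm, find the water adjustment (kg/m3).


Difference = 94 - 177 = -83 mm
Water adjustment = -83 * 1.8 / 10 = -14.9 kg/m3

-14.9


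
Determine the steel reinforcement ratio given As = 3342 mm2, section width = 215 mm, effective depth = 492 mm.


rho = As / (b * d)
= 3342 / (215 * 492)
= 0.0316

0.0316


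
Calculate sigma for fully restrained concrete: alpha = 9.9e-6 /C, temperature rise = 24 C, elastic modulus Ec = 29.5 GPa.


sigma = alpha * dT * Ec
= 9.9e-6 * 24 * 29.5 * 1000
= 7.009 MPa

7.009


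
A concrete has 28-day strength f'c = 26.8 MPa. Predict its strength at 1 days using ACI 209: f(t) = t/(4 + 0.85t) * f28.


f(1) = 1 / (4 + 0.85 * 1) * 26.8
= 1 / 4.85 * 26.8
= 5.53 MPa

5.53


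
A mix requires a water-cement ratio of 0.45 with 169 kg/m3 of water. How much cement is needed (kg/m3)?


Cement = water / (w/c)
= 169 / 0.45
= 375.6 kg/m3

375.6


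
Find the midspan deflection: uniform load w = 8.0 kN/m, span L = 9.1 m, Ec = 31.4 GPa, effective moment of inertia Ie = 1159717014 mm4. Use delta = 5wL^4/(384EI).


Convert: L = 9.1 m = 9100 mm, Ec = 31.4 GPa = 31400 MPa
delta = 5 * 8.0 * 9100^4 / (384 * 31400 * 1159717014)
= 19.62 mm

19.62


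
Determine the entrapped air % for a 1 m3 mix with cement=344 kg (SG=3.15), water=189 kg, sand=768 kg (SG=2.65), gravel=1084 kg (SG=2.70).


Vol cement = 344 / (3.15 * 1000) = 0.109206 m3
Vol water = 189 / 1000 = 0.189 m3
Vol sand = 768 / (2.65 * 1000) = 0.289811 m3
Vol gravel = 1084 / (2.70 * 1000) = 0.401481 m3
Total solid + water volume = 0.989499 m3
Air = (1 - 0.989499) * 100 = 1.05%

1.05


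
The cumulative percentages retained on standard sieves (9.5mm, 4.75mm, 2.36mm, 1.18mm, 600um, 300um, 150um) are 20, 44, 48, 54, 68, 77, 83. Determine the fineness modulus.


FM = sum(cumulative % retained) / 100
= 394 / 100
= 3.94

3.94


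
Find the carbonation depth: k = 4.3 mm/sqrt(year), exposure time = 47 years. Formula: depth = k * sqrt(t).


depth = k * sqrt(t)
= 4.3 * sqrt(47)
= 29.48 mm

29.48


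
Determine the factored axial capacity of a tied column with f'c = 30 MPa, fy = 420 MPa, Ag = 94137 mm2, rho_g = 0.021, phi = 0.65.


Ast = rho * Ag = 0.021 * 94137 = 1976.877 mm2
phi*Pn = 0.65 * 0.80 * (0.85 * 30 * (94137 - 1976.877) + 420 * 1976.877) / 1000
= 1653.79 kN

1653.79


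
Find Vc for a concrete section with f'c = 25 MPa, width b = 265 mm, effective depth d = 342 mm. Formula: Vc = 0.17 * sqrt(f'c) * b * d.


Vc = 0.17 * sqrt(25) * 265 * 342 / 1000
= 77.04 kN

77.04


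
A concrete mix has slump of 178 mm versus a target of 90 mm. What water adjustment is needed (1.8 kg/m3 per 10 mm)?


Difference = 90 - 178 = -88 mm
Water adjustment = -88 * 1.8 / 10 = -15.8 kg/m3

-15.8


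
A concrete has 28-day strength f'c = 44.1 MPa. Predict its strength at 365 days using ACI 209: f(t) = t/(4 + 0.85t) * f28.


f(365) = 365 / (4 + 0.85 * 365) * 44.1
= 365 / 314.25 * 44.1
= 51.22 MPa

51.22


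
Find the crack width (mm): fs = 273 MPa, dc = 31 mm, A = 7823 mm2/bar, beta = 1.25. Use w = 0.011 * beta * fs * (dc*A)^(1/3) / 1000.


w = 0.011 * beta * fs * (dc * A)^(1/3) / 1000
= 0.011 * 1.25 * 273 * (31 * 7823)^(1/3) / 1000
= 0.234 mm

0.234


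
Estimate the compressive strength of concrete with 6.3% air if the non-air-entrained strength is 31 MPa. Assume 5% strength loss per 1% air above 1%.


Strength loss = (6.3 - 1) * 5 = 26.5%
f'c = 31 * (1 - 26.5/100)
= 22.79 MPa

22.79


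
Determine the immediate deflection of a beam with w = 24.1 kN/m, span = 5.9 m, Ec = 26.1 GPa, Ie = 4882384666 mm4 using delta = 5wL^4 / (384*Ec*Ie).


Convert: L = 5.9 m = 5900 mm, Ec = 26.1 GPa = 26100 MPa
delta = 5 * 24.1 * 5900^4 / (384 * 26100 * 4882384666)
= 2.98 mm

2.98


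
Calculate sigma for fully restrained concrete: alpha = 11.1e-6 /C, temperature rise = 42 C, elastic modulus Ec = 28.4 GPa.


sigma = alpha * dT * Ec
= 11.1e-6 * 42 * 28.4 * 1000
= 13.24 MPa

13.24


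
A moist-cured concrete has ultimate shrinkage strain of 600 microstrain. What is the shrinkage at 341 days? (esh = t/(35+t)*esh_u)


esh(341) = 341 / (35 + 341) * 600
= 341 / 376 * 600
= 544.1 microstrain

544.1


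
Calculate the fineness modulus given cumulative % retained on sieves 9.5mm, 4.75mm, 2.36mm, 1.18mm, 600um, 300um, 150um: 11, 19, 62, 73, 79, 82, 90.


FM = sum(cumulative % retained) / 100
= 416 / 100
= 4.16

4.16


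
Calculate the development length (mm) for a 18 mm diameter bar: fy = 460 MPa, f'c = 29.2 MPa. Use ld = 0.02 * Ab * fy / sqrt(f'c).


Ab = pi * 18^2 / 4 = 254.469 mm2
ld = 0.02 * 254.469 * 460 / sqrt(29.2)
= 433.2 mm

433.2


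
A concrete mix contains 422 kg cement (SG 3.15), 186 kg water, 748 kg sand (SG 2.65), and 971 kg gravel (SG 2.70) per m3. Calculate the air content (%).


Vol cement = 422 / (3.15 * 1000) = 0.133968 m3
Vol water = 186 / 1000 = 0.186 m3
Vol sand = 748 / (2.65 * 1000) = 0.282264 m3
Vol gravel = 971 / (2.70 * 1000) = 0.35963 m3
Total solid + water volume = 0.961862 m3
Air = (1 - 0.961862) * 100 = 3.81%

3.81


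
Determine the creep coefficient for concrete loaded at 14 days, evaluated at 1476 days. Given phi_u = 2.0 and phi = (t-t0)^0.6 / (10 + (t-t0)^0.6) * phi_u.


dt = 1476 - 14 = 1462
phi = 1462^0.6 / (10 + 1462^0.6) * 2.0
= 1.776

1.776


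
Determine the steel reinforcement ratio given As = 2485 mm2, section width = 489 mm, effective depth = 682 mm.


rho = As / (b * d)
= 2485 / (489 * 682)
= 0.0075

0.0075


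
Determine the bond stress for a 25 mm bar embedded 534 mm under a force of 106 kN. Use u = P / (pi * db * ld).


u = P / (pi * db * ld)
= 106 * 1000 / (pi * 25 * 534)
= 2.527 MPa

2.527


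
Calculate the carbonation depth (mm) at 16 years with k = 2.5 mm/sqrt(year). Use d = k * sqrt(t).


depth = k * sqrt(t)
= 2.5 * sqrt(16)
= 10.0 mm

10.0


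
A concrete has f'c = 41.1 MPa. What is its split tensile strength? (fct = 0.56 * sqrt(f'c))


fct = 0.56 * sqrt(41.1)
= 0.56 * 6.411
= 3.59 MPa

3.59


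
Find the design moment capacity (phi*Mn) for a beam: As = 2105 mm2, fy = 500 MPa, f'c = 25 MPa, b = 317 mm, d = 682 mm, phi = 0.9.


a = As * fy / (0.85 * f'c * b)
= 2105 * 500 / (0.85 * 25 * 317)
= 156.2442 mm
Mn = As * fy * (d - a/2) / 10^6
= 635.5815 kN-m
phi*Mn = 0.9 * 635.5815 = 572.02 kN-m

572.02


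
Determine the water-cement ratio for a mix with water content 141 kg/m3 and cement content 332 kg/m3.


w/c = water / cement
w/c = 141 / 332 = 0.425

0.425


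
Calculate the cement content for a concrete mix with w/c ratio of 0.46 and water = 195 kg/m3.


Cement = water / (w/c)
= 195 / 0.46
= 423.9 kg/m3

423.9


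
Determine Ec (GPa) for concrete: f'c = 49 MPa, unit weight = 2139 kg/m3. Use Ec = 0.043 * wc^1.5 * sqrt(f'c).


Ec = 0.043 * 2139^1.5 * sqrt(49) / 1000
= 29.78 GPa

29.78


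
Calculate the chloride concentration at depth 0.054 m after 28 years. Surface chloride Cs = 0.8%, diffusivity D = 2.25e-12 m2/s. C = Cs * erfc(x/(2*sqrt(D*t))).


t_seconds = 28 * 365.25 * 24 * 3600 = 883612800.0 s
arg = 0.054 / (2 * sqrt(2.25e-12 * 883612800.0))
= 0.6055
erfc(0.6055) = 0.3918
C = 0.8 * 0.3918 = 0.3134%

0.3134


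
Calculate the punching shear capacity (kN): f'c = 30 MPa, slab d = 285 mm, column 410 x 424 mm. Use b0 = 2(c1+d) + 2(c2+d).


b0 = 2*(410 + 285) + 2*(424 + 285) = 2808 mm
Vc = 0.33 * sqrt(30) * 2808 * 285 / 1000
= 1446.49 kN

1446.49


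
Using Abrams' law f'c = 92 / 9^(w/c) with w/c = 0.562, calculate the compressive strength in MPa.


f'c = 92 / 9^0.562
= 92 / 3.438
= 26.76 MPa

26.76


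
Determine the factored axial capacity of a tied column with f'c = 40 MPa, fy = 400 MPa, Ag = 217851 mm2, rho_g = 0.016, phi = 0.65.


Ast = rho * Ag = 0.016 * 217851 = 3485.616 mm2
phi*Pn = 0.65 * 0.80 * (0.85 * 40 * (217851 - 3485.616) + 400 * 3485.616) / 1000
= 4514.99 kN

4514.99
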